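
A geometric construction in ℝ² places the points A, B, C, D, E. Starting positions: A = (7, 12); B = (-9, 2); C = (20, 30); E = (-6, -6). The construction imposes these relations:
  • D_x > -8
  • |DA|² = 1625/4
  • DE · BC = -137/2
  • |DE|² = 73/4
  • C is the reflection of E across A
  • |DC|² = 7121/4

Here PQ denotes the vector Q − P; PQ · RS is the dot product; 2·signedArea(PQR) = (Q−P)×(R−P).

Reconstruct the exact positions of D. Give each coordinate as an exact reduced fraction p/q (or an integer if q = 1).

1. D_x = -15/2  [line -29·x + -28·y + -547/2 = 0 ∩ |DA|² = 1625/4]
2. D_y = -2  [line -29·x + -28·y + -547/2 = 0 ∩ |DA|² = 1625/4]
   → D = (-15/2, -2)

D = (-15/2, -2)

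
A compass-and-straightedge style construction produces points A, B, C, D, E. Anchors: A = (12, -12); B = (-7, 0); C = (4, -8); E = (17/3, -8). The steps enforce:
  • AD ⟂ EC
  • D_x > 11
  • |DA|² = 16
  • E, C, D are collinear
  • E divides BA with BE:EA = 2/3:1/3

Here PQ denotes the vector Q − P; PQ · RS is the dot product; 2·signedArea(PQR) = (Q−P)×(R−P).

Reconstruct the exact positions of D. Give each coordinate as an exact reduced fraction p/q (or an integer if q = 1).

1. D_x = 12  [E, C, D are collinear ∩ AD ⟂ EC]
2. D_y = -8  [E, C, D are collinear ∩ AD ⟂ EC]
   → D = (12, -8)

D = (12, -8)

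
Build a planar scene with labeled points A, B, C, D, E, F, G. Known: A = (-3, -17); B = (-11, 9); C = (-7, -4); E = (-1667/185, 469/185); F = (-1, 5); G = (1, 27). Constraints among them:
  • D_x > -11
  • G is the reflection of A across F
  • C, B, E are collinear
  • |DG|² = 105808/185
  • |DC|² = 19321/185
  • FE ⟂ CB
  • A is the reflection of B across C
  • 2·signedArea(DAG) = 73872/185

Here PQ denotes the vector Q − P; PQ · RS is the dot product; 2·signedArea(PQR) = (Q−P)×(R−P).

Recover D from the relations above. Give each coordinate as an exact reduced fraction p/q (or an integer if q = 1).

1. D_x = -1851/185  [line -44·x + 4·y + -85712/185 = 0 ∩ |DC|² = 19321/185]
2. D_y = 1067/185  [line -44·x + 4·y + -85712/185 = 0 ∩ |DC|² = 19321/185]
   → D = (-1851/185, 1067/185)

D = (-1851/185, 1067/185)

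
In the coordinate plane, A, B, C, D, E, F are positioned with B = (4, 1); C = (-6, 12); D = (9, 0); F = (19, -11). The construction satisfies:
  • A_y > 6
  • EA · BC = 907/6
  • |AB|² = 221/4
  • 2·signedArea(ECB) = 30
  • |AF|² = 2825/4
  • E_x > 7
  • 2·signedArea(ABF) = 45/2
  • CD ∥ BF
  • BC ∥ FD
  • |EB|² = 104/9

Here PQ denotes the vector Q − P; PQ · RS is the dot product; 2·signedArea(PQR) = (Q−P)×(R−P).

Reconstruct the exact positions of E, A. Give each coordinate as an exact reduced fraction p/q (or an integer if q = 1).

A = (-1, 13/2)
E = (22/3, 1/3)

1. E_x = 22/3  [line 11·x + 10·y + -84 = 0 ∩ |EB|² = 104/9]
2. E_y = 1/3  [line 11·x + 10·y + -84 = 0 ∩ |EB|² = 104/9]
   → E = (22/3, 1/3)
3. A_x = -1  [2·signedArea(ABF) = 45/2 ∩ EA · BC = 907/6]
4. A_y = 13/2  [2·signedArea(ABF) = 45/2 ∩ EA · BC = 907/6]
   → A = (-1, 13/2)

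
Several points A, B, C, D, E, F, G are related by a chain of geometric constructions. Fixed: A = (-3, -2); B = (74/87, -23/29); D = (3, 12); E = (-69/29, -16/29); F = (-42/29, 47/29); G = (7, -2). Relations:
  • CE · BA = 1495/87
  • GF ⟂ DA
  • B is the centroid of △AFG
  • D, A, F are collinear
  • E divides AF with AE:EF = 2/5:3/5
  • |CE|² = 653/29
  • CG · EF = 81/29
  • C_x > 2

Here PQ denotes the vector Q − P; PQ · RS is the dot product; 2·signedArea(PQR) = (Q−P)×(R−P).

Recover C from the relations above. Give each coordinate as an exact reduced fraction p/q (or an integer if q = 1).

C = (67/29, -37/29)

1. C_x = 67/29  [CE · BA = 1495/87 ∩ CG · EF = 81/29]
2. C_y = -37/29  [CE · BA = 1495/87 ∩ CG · EF = 81/29]
   → C = (67/29, -37/29)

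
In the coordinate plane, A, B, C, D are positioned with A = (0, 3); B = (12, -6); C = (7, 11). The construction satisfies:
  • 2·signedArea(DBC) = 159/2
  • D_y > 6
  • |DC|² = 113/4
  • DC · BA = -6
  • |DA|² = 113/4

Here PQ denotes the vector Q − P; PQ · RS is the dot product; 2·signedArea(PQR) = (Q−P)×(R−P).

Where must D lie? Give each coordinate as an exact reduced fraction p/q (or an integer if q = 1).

D = (7/2, 7)

1. D_x = 7/2  [DC · BA = -6 ∩ 2·signedArea(DBC) = 159/2]
2. D_y = 7  [DC · BA = -6 ∩ 2·signedArea(DBC) = 159/2]
   → D = (7/2, 7)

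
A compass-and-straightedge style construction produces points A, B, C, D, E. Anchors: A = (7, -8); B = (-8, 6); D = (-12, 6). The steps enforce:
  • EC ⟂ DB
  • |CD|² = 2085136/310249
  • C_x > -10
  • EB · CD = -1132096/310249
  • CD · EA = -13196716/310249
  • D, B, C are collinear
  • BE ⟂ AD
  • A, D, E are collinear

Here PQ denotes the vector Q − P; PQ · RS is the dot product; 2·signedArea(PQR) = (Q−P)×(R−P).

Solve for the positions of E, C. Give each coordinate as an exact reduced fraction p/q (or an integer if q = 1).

1. E_x = -5240/557  [A, D, E are collinear ∩ BE ⟂ AD]
2. E_y = 2278/557  [A, D, E are collinear ∩ BE ⟂ AD]
   → E = (-5240/557, 2278/557)
3. C_x = -5240/557  [D, B, C are collinear ∩ EC ⟂ DB]
4. C_y = 6  [D, B, C are collinear ∩ EC ⟂ DB]
   → C = (-5240/557, 6)

C = (-5240/557, 6)
E = (-5240/557, 2278/557)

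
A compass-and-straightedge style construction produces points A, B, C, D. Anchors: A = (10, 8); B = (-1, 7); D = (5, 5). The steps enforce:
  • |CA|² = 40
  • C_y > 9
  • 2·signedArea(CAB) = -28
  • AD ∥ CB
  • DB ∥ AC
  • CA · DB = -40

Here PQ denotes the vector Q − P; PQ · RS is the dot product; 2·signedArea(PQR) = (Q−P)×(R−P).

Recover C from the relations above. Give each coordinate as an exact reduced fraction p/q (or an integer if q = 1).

C = (4, 10)

1. C_x = 4  [AD ∥ CB ∩ DB ∥ AC]
2. C_y = 10  [AD ∥ CB ∩ DB ∥ AC]
   → C = (4, 10)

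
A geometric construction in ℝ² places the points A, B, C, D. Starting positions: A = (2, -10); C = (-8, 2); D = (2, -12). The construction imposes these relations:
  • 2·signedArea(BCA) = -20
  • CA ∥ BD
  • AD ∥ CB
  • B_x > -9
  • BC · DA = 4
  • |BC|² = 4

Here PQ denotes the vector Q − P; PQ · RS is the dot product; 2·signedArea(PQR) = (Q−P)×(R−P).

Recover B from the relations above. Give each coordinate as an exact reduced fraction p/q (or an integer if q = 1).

B = (-8, 0)

1. B_x = -8  [CA ∥ BD ∩ AD ∥ CB]
2. B_y = 0  [CA ∥ BD ∩ AD ∥ CB]
   → B = (-8, 0)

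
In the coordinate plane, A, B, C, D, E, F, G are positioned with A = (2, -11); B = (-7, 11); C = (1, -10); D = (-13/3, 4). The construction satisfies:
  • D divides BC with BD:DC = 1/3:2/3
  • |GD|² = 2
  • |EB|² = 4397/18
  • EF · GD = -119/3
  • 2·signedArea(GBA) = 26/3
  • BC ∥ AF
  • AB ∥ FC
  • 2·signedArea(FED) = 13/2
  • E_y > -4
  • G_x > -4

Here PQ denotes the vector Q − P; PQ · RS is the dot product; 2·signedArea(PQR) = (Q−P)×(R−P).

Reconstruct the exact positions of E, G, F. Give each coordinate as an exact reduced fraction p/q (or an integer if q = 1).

E = (-7/6, -7/2)
F = (10, -32)
G = (-10/3, 3)

1. G_x = -10/3  [line 22·x + 9·y + 139/3 = 0 ∩ |GD|² = 2]
2. G_y = 3  [line 22·x + 9·y + 139/3 = 0 ∩ |GD|² = 2]
   → G = (-10/3, 3)
3. F_x = 10  [AB ∥ FC ∩ BC ∥ AF]
4. F_y = -32  [AB ∥ FC ∩ BC ∥ AF]
   → F = (10, -32)
5. E_x = -7/6  [EF · GD = -119/3 ∩ 2·signedArea(FED) = 13/2]
6. E_y = -7/2  [EF · GD = -119/3 ∩ 2·signedArea(FED) = 13/2]
   → E = (-7/6, -7/2)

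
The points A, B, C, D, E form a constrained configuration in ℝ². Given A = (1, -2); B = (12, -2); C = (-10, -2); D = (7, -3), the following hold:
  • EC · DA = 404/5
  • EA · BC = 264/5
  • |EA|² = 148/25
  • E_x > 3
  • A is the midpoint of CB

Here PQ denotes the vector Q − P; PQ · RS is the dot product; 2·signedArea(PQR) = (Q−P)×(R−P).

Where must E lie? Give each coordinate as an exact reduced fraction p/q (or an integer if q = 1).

1. E_x = 17/5  [EC · DA = 404/5 ∩ EA · BC = 264/5]
2. E_y = -12/5  [EC · DA = 404/5 ∩ EA · BC = 264/5]
   → E = (17/5, -12/5)

E = (17/5, -12/5)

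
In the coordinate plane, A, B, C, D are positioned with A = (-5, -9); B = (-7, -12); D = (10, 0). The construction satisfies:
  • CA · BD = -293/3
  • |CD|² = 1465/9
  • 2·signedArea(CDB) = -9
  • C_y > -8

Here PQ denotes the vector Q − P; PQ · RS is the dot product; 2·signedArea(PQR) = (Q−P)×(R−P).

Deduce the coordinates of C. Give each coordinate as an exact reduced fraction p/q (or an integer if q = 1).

1. C_x = -2/3  [CA · BD = -293/3 ∩ 2·signedArea(CDB) = -9]
2. C_y = -7  [CA · BD = -293/3 ∩ 2·signedArea(CDB) = -9]
   → C = (-2/3, -7)

C = (-2/3, -7)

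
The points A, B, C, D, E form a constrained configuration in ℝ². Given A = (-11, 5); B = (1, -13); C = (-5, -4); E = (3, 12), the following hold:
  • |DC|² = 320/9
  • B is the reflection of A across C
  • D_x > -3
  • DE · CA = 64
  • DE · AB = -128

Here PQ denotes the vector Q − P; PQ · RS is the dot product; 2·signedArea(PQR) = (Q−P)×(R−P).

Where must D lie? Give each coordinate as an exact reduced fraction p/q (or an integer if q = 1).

D = (-7/3, 4/3)

1. D_x = -7/3  [line 6·x + -9·y + 26 = 0 ∩ |DC|² = 320/9]
2. D_y = 4/3  [line 6·x + -9·y + 26 = 0 ∩ |DC|² = 320/9]
   → D = (-7/3, 4/3)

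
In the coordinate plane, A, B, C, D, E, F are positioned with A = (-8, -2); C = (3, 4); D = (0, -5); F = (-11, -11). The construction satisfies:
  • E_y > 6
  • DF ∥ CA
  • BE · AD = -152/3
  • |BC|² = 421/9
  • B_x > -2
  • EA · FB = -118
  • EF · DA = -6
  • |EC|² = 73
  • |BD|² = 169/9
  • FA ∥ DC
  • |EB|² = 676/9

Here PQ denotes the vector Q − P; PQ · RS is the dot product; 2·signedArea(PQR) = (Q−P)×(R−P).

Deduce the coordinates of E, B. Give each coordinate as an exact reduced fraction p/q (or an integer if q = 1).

1. E_x = -5  [line 8·x + -3·y + 61 = 0 ∩ |EC|² = 73]
2. E_y = 7  [line 8·x + -3·y + 61 = 0 ∩ |EC|² = 73]
   → E = (-5, 7)
3. B_x = -5/3  [EA · FB = -118 ∩ BE · AD = -152/3]
4. B_y = -1  [EA · FB = -118 ∩ BE · AD = -152/3]
   → B = (-5/3, -1)

B = (-5/3, -1)
E = (-5, 7)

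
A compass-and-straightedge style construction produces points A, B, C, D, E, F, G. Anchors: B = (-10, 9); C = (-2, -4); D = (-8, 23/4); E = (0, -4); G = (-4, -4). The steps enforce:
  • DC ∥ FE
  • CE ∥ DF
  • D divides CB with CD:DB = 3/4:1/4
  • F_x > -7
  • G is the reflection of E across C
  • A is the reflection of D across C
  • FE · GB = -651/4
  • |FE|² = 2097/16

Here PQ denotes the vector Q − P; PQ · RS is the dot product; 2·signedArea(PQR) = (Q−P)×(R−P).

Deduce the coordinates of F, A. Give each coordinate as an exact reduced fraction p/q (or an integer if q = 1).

A = (4, -55/4)
F = (-6, 23/4)

1. F_x = -6  [DC ∥ FE ∩ CE ∥ DF]
2. F_y = 23/4  [DC ∥ FE ∩ CE ∥ DF]
   → F = (-6, 23/4)
3. A_x = 4  [A is the reflection of D across C]
4. A_y = -55/4  [A is the reflection of D across C]
   → A = (4, -55/4)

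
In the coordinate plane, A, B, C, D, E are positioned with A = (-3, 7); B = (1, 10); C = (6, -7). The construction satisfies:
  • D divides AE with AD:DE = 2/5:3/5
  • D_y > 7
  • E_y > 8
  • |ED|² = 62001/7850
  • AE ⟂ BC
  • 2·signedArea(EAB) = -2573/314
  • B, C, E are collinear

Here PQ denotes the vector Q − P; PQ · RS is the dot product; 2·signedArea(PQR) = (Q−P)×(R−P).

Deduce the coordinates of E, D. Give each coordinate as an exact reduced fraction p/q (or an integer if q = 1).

1. E_x = 469/314  [B, C, E are collinear ∩ AE ⟂ BC]
2. E_y = 2613/314  [B, C, E are collinear ∩ AE ⟂ BC]
   → E = (469/314, 2613/314)
3. D_x = -944/785  [D divides AE with AD:DE = 2/5:3/5]
4. D_y = 1182/157  [D divides AE with AD:DE = 2/5:3/5]
   → D = (-944/785, 1182/157)

D = (-944/785, 1182/157)
E = (469/314, 2613/314)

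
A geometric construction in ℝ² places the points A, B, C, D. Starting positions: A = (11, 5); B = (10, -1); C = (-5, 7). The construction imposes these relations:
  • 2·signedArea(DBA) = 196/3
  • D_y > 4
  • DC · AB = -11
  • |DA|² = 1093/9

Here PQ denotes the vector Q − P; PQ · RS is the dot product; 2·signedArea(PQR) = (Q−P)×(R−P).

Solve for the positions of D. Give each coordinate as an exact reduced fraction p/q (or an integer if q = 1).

1. D_x = 0  [2·signedArea(DBA) = 196/3 ∩ DC · AB = -11]
2. D_y = 13/3  [2·signedArea(DBA) = 196/3 ∩ DC · AB = -11]
   → D = (0, 13/3)

D = (0, 13/3)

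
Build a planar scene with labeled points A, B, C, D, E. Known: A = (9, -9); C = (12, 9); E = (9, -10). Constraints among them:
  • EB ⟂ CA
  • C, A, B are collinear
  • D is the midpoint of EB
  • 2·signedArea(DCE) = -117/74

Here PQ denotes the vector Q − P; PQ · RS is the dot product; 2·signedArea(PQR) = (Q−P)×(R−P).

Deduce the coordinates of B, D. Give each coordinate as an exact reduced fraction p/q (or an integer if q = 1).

1. B_x = 327/37  [C, A, B are collinear ∩ EB ⟂ CA]
2. B_y = -369/37  [C, A, B are collinear ∩ EB ⟂ CA]
   → B = (327/37, -369/37)
3. D_x = 330/37  [D is the midpoint of EB]
4. D_y = -739/74  [D is the midpoint of EB]
   → D = (330/37, -739/74)

B = (327/37, -369/37)
D = (330/37, -739/74)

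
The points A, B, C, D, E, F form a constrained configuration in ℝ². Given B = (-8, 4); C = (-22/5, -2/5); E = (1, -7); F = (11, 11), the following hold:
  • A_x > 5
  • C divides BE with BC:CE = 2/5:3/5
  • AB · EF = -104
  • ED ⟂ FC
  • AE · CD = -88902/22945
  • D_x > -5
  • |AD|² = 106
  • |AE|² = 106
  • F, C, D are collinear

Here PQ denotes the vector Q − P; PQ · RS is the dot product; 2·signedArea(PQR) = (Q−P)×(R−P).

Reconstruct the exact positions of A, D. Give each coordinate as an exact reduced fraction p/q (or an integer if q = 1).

1. A_x = 6  [line -10·x + -18·y + 96 = 0 ∩ |AE|² = 106]
2. A_y = 2  [line -10·x + -18·y + 96 = 0 ∩ |AE|² = 106]
   → A = (6, 2)
3. D_x = -18667/4589  [AE · CD = -88902/22945 ∩ F, C, D are collinear]
4. D_y = -707/4589  [AE · CD = -88902/22945 ∩ F, C, D are collinear]
   → D = (-18667/4589, -707/4589)

A = (6, 2)
D = (-18667/4589, -707/4589)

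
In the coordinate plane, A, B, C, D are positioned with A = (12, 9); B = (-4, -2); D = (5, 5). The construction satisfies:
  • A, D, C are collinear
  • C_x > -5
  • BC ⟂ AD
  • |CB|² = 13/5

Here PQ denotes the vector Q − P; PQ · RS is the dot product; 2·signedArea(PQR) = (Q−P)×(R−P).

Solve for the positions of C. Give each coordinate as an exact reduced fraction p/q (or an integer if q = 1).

C = (-24/5, -3/5)

1. C_x = -24/5  [A, D, C are collinear ∩ BC ⟂ AD]
2. C_y = -3/5  [A, D, C are collinear ∩ BC ⟂ AD]
   → C = (-24/5, -3/5)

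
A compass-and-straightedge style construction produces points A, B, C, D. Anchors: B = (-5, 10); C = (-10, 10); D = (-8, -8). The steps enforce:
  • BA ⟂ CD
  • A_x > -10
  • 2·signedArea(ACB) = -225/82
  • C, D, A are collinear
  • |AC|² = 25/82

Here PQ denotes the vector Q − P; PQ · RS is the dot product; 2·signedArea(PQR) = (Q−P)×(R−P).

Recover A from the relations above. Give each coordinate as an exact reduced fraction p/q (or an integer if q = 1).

1. A_x = -815/82  [C, D, A are collinear ∩ BA ⟂ CD]
2. A_y = 775/82  [C, D, A are collinear ∩ BA ⟂ CD]
   → A = (-815/82, 775/82)

A = (-815/82, 775/82)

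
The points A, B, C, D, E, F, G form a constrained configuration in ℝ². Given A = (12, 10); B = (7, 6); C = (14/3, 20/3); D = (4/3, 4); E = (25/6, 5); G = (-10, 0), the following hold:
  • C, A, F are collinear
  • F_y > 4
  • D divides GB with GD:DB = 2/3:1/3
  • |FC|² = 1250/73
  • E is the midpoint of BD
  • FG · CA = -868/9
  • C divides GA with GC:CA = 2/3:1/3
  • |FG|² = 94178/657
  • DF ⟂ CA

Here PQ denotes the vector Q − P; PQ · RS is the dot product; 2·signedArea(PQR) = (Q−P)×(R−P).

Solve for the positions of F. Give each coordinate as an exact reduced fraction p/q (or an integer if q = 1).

1. F_x = 197/219  [C, A, F are collinear ∩ DF ⟂ CA]
2. F_y = 1085/219  [C, A, F are collinear ∩ DF ⟂ CA]
   → F = (197/219, 1085/219)

F = (197/219, 1085/219)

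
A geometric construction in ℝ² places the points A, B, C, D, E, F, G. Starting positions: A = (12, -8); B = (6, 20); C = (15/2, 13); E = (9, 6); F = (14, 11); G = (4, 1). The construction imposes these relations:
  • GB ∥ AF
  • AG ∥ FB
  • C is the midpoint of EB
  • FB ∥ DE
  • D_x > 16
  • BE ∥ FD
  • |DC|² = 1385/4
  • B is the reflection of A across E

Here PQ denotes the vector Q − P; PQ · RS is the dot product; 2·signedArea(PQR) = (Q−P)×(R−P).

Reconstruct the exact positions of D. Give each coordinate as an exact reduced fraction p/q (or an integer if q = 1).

1. D_x = 17  [FB ∥ DE ∩ BE ∥ FD]
2. D_y = -3  [FB ∥ DE ∩ BE ∥ FD]
   → D = (17, -3)

D = (17, -3)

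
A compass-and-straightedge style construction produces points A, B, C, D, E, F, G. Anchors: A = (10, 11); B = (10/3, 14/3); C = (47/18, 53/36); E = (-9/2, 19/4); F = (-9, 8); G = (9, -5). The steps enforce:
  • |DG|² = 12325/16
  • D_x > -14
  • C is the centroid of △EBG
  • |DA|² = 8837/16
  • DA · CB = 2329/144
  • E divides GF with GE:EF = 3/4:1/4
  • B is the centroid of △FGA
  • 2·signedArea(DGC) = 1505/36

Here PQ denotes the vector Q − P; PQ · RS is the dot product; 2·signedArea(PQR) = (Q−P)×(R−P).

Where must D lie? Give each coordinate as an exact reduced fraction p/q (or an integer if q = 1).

D = (-27/2, 45/4)

1. D_x = -27/2  [2·signedArea(DGC) = 1505/36 ∩ DA · CB = 2329/144]
2. D_y = 45/4  [2·signedArea(DGC) = 1505/36 ∩ DA · CB = 2329/144]
   → D = (-27/2, 45/4)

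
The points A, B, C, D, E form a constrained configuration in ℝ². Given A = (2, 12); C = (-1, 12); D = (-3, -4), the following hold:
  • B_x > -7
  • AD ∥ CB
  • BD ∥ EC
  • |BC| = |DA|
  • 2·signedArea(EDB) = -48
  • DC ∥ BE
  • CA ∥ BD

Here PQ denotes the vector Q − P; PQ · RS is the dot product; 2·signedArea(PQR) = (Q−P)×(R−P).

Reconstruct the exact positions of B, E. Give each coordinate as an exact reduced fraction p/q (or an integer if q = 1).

1. B_x = -6  [CA ∥ BD ∩ AD ∥ CB]
2. B_y = -4  [CA ∥ BD ∩ AD ∥ CB]
   → B = (-6, -4)
3. E_x = -4  [BD ∥ EC ∩ DC ∥ BE]
4. E_y = 12  [BD ∥ EC ∩ DC ∥ BE]
   → E = (-4, 12)

B = (-6, -4)
E = (-4, 12)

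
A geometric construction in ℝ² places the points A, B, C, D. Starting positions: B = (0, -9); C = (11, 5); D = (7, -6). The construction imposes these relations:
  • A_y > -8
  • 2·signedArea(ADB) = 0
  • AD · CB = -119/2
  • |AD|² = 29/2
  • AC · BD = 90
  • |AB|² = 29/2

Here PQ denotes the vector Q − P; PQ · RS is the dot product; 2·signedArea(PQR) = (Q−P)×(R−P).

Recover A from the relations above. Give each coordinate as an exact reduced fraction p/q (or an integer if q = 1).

A = (7/2, -15/2)

1. A_x = 7/2  [2·signedArea(ADB) = 0 ∩ AC · BD = 90]
2. A_y = -15/2  [2·signedArea(ADB) = 0 ∩ AC · BD = 90]
   → A = (7/2, -15/2)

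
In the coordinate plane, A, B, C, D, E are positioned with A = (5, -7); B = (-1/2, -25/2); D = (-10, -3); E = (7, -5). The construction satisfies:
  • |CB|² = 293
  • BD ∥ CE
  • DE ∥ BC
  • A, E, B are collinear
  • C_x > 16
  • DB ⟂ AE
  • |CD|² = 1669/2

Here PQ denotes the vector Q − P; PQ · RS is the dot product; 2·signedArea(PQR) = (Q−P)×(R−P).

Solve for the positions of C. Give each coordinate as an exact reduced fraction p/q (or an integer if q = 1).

C = (33/2, -29/2)

1. C_x = 33/2  [BD ∥ CE ∩ DE ∥ BC]
2. C_y = -29/2  [BD ∥ CE ∩ DE ∥ BC]
   → C = (33/2, -29/2)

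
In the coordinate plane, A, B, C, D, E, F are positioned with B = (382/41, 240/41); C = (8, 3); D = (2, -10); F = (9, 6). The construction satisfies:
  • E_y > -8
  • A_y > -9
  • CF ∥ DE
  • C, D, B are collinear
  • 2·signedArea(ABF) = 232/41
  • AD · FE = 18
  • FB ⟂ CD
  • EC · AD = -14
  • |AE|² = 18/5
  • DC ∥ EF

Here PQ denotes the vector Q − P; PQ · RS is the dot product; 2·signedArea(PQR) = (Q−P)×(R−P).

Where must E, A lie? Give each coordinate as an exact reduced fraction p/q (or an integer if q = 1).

1. E_x = 3  [DC ∥ EF ∩ CF ∥ DE]
2. E_y = -7  [DC ∥ EF ∩ CF ∥ DE]
   → E = (3, -7)
3. A_x = 12/5  [AD · FE = 18 ∩ EC · AD = -14]
4. A_y = -44/5  [AD · FE = 18 ∩ EC · AD = -14]
   → A = (12/5, -44/5)

A = (12/5, -44/5)
E = (3, -7)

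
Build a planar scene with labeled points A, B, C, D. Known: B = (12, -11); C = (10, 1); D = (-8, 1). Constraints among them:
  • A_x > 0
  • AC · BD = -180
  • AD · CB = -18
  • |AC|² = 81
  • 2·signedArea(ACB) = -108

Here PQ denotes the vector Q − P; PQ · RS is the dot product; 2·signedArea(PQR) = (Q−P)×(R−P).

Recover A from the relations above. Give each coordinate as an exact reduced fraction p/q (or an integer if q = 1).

A = (1, 1)

1. A_x = 1  [AC · BD = -180 ∩ 2·signedArea(ACB) = -108]
2. A_y = 1  [AC · BD = -180 ∩ 2·signedArea(ACB) = -108]
   → A = (1, 1)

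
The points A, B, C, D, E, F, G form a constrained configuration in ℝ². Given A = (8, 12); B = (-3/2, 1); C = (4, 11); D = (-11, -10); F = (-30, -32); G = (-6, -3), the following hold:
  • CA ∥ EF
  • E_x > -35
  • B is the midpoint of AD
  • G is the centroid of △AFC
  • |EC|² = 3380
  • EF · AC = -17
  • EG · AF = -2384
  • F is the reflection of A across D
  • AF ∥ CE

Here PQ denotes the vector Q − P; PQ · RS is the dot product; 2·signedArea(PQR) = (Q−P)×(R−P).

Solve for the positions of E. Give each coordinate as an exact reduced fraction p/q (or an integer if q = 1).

1. E_x = -34  [CA ∥ EF ∩ AF ∥ CE]
2. E_y = -33  [CA ∥ EF ∩ AF ∥ CE]
   → E = (-34, -33)

E = (-34, -33)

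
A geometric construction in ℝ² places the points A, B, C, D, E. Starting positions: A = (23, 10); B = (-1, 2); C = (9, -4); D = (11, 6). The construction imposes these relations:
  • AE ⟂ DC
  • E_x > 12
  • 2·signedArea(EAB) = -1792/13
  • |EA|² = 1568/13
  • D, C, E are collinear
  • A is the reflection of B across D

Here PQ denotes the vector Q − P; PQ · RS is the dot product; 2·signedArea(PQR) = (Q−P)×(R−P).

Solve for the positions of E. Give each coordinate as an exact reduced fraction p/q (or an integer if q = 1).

1. E_x = 159/13  [D, C, E are collinear ∩ AE ⟂ DC]
2. E_y = 158/13  [D, C, E are collinear ∩ AE ⟂ DC]
   → E = (159/13, 158/13)

E = (159/13, 158/13)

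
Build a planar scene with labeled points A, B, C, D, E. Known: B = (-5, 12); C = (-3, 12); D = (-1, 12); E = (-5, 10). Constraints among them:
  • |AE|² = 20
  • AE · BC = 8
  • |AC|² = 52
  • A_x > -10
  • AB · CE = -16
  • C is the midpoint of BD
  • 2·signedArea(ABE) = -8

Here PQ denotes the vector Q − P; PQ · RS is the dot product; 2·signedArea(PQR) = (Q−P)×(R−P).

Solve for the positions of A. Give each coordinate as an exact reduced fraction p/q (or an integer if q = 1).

1. A_x = -9  [2·signedArea(ABE) = -8 ∩ AB · CE = -16]
2. A_y = 8  [2·signedArea(ABE) = -8 ∩ AB · CE = -16]
   → A = (-9, 8)

A = (-9, 8)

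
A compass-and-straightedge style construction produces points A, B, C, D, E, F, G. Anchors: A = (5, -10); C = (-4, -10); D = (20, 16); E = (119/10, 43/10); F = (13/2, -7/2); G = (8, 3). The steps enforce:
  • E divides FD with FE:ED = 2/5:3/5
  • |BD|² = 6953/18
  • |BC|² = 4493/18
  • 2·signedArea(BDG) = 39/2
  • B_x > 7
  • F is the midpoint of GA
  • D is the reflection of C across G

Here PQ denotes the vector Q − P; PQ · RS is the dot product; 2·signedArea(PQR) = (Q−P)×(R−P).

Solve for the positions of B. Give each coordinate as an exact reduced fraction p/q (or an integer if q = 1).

B = (15/2, 5/6)

1. B_x = 15/2  [line 13·x + -12·y + -175/2 = 0 ∩ |BC|² = 4493/18]
2. B_y = 5/6  [line 13·x + -12·y + -175/2 = 0 ∩ |BC|² = 4493/18]
   → B = (15/2, 5/6)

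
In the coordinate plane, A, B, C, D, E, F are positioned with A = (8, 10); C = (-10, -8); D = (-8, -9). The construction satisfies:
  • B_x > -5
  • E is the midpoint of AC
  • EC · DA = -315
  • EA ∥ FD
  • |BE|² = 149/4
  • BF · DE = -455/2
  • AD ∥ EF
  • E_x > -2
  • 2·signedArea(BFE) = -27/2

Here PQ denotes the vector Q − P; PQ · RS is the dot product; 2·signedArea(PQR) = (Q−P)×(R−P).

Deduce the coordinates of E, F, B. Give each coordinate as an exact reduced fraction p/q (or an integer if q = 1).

B = (-9/2, -4)
E = (-1, 1)
F = (-17, -18)

1. E_x = -1  [E is the midpoint of AC]
2. E_y = 1  [E is the midpoint of AC]
   → E = (-1, 1)
3. F_x = -17  [EA ∥ FD ∩ AD ∥ EF]
4. F_y = -18  [EA ∥ FD ∩ AD ∥ EF]
   → F = (-17, -18)
5. B_x = -9/2  [2·signedArea(BFE) = -27/2 ∩ BF · DE = -455/2]
6. B_y = -4  [2·signedArea(BFE) = -27/2 ∩ BF · DE = -455/2]
   → B = (-9/2, -4)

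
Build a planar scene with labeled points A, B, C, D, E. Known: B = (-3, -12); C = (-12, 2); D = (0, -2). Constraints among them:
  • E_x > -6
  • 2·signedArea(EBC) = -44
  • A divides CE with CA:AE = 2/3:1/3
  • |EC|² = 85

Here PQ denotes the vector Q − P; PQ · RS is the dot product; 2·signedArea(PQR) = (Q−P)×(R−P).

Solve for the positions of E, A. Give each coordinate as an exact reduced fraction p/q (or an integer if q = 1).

1. E_x = -5  [line -14·x + -9·y + -106 = 0 ∩ |EC|² = 85]
2. E_y = -4  [line -14·x + -9·y + -106 = 0 ∩ |EC|² = 85]
   → E = (-5, -4)
3. A_x = -22/3  [A divides CE with CA:AE = 2/3:1/3]
4. A_y = -2  [A divides CE with CA:AE = 2/3:1/3]
   → A = (-22/3, -2)

A = (-22/3, -2)
E = (-5, -4)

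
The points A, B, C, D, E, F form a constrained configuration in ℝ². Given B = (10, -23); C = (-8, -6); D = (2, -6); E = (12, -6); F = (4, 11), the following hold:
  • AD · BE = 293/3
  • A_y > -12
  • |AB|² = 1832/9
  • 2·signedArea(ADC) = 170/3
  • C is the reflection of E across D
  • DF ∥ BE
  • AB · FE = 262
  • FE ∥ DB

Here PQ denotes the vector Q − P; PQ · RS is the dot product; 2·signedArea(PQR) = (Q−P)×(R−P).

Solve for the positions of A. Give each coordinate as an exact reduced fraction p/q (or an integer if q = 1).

A = (4/3, -35/3)

1. A_x = 4/3  [2·signedArea(ADC) = 170/3 ∩ AB · FE = 262]
2. A_y = -35/3  [2·signedArea(ADC) = 170/3 ∩ AB · FE = 262]
   → A = (4/3, -35/3)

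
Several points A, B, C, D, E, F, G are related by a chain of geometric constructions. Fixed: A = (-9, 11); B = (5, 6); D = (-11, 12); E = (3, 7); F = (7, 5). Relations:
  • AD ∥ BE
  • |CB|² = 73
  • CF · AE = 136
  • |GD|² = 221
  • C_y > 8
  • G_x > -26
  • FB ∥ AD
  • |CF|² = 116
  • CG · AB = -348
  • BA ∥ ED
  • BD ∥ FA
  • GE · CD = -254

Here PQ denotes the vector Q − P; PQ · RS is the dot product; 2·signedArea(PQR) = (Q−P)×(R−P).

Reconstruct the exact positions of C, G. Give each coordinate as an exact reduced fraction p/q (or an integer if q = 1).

1. C_x = -3  [line -12·x + 4·y + -72 = 0 ∩ |CF|² = 116]
2. C_y = 9  [line -12·x + 4·y + -72 = 0 ∩ |CF|² = 116]
   → C = (-3, 9)
3. G_x = -25  [CG · AB = -348 ∩ GE · CD = -254]
4. G_y = 17  [CG · AB = -348 ∩ GE · CD = -254]
   → G = (-25, 17)

C = (-3, 9)
G = (-25, 17)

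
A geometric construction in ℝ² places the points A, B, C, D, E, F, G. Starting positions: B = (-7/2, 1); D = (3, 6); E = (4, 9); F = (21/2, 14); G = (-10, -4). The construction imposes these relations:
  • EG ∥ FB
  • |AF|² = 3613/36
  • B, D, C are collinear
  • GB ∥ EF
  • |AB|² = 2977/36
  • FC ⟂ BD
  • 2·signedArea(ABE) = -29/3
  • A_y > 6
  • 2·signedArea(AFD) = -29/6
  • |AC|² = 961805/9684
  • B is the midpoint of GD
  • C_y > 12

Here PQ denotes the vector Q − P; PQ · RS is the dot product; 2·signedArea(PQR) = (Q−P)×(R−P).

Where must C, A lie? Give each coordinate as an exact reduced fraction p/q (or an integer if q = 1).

1. C_x = 6229/538  [B, D, C are collinear ∩ FC ⟂ BD]
2. C_y = 3389/269  [B, D, C are collinear ∩ FC ⟂ BD]
   → C = (6229/538, 3389/269)
3. A_x = 10/3  [line 8·x + -15/2·y + 155/6 = 0 ∩ |AB|² = 2977/36]
4. A_y = 7  [line 8·x + -15/2·y + 155/6 = 0 ∩ |AB|² = 2977/36]
   → A = (10/3, 7)

A = (10/3, 7)
C = (6229/538, 3389/269)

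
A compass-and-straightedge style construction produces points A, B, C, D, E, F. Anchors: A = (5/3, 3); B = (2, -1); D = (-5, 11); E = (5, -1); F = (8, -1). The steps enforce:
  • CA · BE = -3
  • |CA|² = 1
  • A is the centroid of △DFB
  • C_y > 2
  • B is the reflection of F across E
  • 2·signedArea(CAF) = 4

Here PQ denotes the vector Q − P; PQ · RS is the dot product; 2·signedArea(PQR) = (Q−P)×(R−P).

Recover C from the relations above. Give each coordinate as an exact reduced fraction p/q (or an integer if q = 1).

1. C_x = 8/3  [CA · BE = -3 ∩ 2·signedArea(CAF) = 4]
2. C_y = 3  [CA · BE = -3 ∩ 2·signedArea(CAF) = 4]
   → C = (8/3, 3)

C = (8/3, 3)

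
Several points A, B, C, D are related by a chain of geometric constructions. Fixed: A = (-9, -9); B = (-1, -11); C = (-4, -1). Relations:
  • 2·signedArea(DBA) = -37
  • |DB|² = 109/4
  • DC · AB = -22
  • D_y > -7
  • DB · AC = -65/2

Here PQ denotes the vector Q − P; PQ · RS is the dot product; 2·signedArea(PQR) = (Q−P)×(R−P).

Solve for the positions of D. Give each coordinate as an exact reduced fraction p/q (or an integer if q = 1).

D = (-5/2, -6)

1. D_x = -5/2  [DB · AC = -65/2 ∩ DC · AB = -22]
2. D_y = -6  [DB · AC = -65/2 ∩ DC · AB = -22]
   → D = (-5/2, -6)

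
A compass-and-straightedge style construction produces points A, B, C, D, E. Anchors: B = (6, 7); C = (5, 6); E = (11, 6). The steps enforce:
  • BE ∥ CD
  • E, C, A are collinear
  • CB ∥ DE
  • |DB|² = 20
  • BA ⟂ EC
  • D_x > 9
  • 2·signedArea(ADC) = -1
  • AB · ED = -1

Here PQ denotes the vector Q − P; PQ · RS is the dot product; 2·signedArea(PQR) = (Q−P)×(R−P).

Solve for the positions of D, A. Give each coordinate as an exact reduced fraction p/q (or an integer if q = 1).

1. D_x = 10  [CB ∥ DE ∩ BE ∥ CD]
2. D_y = 5  [CB ∥ DE ∩ BE ∥ CD]
   → D = (10, 5)
3. A_x = 6  [E, C, A are collinear ∩ BA ⟂ EC]
4. A_y = 6  [E, C, A are collinear ∩ BA ⟂ EC]
   → A = (6, 6)

A = (6, 6)
D = (10, 5)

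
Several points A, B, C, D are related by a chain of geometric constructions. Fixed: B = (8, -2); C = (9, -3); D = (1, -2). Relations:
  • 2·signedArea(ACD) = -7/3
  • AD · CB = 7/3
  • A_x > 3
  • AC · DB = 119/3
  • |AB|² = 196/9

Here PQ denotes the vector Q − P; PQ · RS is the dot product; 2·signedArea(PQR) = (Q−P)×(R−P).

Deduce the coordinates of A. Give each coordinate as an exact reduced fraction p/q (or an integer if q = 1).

A = (10/3, -2)

1. A_x = 10/3  [AC · DB = 119/3 ∩ AD · CB = 7/3]
2. A_y = -2  [AC · DB = 119/3 ∩ AD · CB = 7/3]
   → A = (10/3, -2)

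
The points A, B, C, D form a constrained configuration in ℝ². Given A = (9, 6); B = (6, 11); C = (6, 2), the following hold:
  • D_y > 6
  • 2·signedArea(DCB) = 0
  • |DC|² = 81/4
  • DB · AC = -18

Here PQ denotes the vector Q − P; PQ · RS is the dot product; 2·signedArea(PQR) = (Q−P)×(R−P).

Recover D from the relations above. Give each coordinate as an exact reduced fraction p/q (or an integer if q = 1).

1. D_x = 6  [2·signedArea(DCB) = 0 ∩ DB · AC = -18]
2. D_y = 13/2  [2·signedArea(DCB) = 0 ∩ DB · AC = -18]
   → D = (6, 13/2)

D = (6, 13/2)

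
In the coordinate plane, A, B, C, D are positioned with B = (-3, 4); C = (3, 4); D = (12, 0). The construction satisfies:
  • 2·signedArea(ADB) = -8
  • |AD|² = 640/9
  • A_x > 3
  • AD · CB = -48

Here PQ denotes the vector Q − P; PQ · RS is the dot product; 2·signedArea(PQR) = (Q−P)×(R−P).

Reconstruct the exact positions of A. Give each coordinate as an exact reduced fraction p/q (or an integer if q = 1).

A = (4, 8/3)

1. A_x = 4  [2·signedArea(ADB) = -8 ∩ AD · CB = -48]
2. A_y = 8/3  [2·signedArea(ADB) = -8 ∩ AD · CB = -48]
   → A = (4, 8/3)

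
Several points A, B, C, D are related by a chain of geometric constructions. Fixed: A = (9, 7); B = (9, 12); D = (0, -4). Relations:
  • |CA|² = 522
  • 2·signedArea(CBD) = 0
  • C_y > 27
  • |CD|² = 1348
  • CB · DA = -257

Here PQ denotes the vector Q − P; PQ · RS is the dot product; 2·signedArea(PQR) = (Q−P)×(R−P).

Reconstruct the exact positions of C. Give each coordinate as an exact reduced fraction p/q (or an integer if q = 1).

C = (18, 28)

1. C_x = 18  [2·signedArea(CBD) = 0 ∩ CB · DA = -257]
2. C_y = 28  [2·signedArea(CBD) = 0 ∩ CB · DA = -257]
   → C = (18, 28)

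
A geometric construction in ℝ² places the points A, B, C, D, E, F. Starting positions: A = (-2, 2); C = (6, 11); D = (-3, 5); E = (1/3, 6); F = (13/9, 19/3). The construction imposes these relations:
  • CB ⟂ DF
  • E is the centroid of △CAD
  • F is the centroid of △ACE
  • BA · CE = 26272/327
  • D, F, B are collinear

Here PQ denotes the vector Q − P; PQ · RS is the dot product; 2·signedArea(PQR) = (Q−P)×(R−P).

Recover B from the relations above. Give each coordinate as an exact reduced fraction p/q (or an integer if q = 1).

B = (753/109, 869/109)

1. B_x = 753/109  [D, F, B are collinear ∩ CB ⟂ DF]
2. B_y = 869/109  [D, F, B are collinear ∩ CB ⟂ DF]
   → B = (753/109, 869/109)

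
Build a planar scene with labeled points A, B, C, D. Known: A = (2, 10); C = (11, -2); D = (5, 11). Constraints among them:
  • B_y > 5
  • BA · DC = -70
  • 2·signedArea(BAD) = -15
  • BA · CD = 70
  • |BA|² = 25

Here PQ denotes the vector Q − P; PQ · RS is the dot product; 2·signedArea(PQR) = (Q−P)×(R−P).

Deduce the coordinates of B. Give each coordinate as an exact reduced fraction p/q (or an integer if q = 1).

1. B_x = 5  [2·signedArea(BAD) = -15 ∩ BA · CD = 70]
2. B_y = 6  [2·signedArea(BAD) = -15 ∩ BA · CD = 70]
   → B = (5, 6)

B = (5, 6)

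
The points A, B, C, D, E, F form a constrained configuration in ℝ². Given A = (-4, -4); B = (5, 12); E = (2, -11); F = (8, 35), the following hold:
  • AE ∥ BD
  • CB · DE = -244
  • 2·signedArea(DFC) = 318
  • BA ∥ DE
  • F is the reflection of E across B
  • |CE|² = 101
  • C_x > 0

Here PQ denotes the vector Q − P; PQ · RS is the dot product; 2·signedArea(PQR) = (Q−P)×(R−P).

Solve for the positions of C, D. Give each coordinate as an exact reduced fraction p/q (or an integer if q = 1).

C = (1, -1)
D = (11, 5)

1. D_x = 11  [BA ∥ DE ∩ AE ∥ BD]
2. D_y = 5  [BA ∥ DE ∩ AE ∥ BD]
   → D = (11, 5)
3. C_x = 1  [CB · DE = -244 ∩ 2·signedArea(DFC) = 318]
4. C_y = -1  [CB · DE = -244 ∩ 2·signedArea(DFC) = 318]
   → C = (1, -1)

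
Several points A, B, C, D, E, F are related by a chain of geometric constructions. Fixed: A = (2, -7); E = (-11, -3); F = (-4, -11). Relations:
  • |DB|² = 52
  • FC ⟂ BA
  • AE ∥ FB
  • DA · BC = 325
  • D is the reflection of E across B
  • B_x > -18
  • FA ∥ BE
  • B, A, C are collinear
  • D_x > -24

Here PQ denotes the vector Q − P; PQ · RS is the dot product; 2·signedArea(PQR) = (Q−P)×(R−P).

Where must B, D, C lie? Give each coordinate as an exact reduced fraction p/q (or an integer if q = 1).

B = (-17, -7)
C = (-4, -7)
D = (-23, -11)

1. B_x = -17  [FA ∥ BE ∩ AE ∥ FB]
2. B_y = -7  [FA ∥ BE ∩ AE ∥ FB]
   → B = (-17, -7)
3. D_x = -23  [D is the reflection of E across B]
4. D_y = -11  [D is the reflection of E across B]
   → D = (-23, -11)
5. C_x = -4  [B, A, C are collinear ∩ FC ⟂ BA]
6. C_y = -7  [B, A, C are collinear ∩ FC ⟂ BA]
   → C = (-4, -7)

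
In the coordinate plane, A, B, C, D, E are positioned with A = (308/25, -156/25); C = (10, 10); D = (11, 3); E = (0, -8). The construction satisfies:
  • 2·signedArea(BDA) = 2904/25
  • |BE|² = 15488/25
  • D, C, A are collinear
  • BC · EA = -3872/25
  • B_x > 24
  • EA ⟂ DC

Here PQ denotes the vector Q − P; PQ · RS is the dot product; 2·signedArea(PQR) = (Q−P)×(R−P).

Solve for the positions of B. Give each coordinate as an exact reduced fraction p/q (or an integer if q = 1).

B = (616/25, -112/25)

1. B_x = 616/25  [line 231/25·x + 33/25·y + -5544/25 = 0 ∩ |BE|² = 15488/25]
2. B_y = -112/25  [line 231/25·x + 33/25·y + -5544/25 = 0 ∩ |BE|² = 15488/25]
   → B = (616/25, -112/25)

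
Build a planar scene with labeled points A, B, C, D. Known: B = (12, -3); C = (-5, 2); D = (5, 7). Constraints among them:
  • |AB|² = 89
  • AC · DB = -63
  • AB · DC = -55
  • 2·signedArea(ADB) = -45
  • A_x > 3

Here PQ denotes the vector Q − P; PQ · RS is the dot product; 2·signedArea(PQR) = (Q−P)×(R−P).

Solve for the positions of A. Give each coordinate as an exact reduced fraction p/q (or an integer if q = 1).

1. A_x = 4  [AB · DC = -55 ∩ 2·signedArea(ADB) = -45]
2. A_y = 2  [AB · DC = -55 ∩ 2·signedArea(ADB) = -45]
   → A = (4, 2)

A = (4, 2)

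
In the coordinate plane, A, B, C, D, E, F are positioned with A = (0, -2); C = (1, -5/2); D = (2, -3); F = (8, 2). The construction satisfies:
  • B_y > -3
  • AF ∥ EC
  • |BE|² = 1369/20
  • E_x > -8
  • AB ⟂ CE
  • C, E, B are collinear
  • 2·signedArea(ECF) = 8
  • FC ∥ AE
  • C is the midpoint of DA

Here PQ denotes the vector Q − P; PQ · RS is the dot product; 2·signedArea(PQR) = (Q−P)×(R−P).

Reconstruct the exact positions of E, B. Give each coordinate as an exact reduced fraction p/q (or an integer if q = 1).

1. E_x = -7  [AF ∥ EC ∩ FC ∥ AE]
2. E_y = -13/2  [AF ∥ EC ∩ FC ∥ AE]
   → E = (-7, -13/2)
3. B_x = 2/5  [C, E, B are collinear ∩ AB ⟂ CE]
4. B_y = -14/5  [C, E, B are collinear ∩ AB ⟂ CE]
   → B = (2/5, -14/5)

B = (2/5, -14/5)
E = (-7, -13/2)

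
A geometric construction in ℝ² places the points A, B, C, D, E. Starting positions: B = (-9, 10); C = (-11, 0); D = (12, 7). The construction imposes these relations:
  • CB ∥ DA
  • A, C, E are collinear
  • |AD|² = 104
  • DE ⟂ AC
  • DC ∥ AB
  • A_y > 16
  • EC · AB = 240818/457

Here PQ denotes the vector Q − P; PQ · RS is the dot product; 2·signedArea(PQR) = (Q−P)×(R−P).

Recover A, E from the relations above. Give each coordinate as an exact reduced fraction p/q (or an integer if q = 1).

1. A_x = 14  [DC ∥ AB ∩ CB ∥ DA]
2. A_y = 17  [DC ∥ AB ∩ CB ∥ DA]
   → A = (14, 17)
3. E_x = 3648/457  [A, C, E are collinear ∩ DE ⟂ AC]
4. E_y = 5899/457  [A, C, E are collinear ∩ DE ⟂ AC]
   → E = (3648/457, 5899/457)

A = (14, 17)
E = (3648/457, 5899/457)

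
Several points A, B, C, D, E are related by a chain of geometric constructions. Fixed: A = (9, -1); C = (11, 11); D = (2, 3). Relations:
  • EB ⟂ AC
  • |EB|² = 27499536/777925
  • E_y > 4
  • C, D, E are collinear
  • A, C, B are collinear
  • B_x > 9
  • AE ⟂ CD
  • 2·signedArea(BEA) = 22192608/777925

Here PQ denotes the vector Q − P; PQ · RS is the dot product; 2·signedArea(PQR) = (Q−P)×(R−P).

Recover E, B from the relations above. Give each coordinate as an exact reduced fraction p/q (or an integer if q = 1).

1. E_x = 569/145  [C, D, E are collinear ∩ AE ⟂ CD]
2. E_y = 683/145  [C, D, E are collinear ∩ AE ⟂ CD]
   → E = (569/145, 683/145)
3. B_x = 52517/5365  [A, C, B are collinear ∩ EB ⟂ AC]
4. B_y = 20027/5365  [A, C, B are collinear ∩ EB ⟂ AC]
   → B = (52517/5365, 20027/5365)

B = (52517/5365, 20027/5365)
E = (569/145, 683/145)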